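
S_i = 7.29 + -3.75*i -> [7.29, 3.54, -0.21, -3.96, -7.71]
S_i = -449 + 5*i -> [-449, -444, -439, -434, -429]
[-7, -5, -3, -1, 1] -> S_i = -7 + 2*i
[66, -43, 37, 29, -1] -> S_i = Random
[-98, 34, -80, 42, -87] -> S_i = Random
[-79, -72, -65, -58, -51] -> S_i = -79 + 7*i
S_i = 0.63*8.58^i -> [0.63, 5.41, 46.38, 397.93, 3414.21]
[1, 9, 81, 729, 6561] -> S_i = 1*9^i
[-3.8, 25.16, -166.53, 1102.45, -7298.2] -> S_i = -3.80*(-6.62)^i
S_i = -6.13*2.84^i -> [-6.13, -17.41, -49.44, -140.42, -398.78]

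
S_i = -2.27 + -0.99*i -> [-2.27, -3.26, -4.25, -5.24, -6.23]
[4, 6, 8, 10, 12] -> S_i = 4 + 2*i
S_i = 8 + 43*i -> [8, 51, 94, 137, 180]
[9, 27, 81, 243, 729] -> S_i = 9*3^i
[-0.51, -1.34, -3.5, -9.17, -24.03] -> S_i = -0.51*2.62^i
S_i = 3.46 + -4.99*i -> [3.46, -1.53, -6.52, -11.51, -16.5]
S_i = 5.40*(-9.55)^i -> [5.4, -51.57, 492.49, -4703.31, 44916.64]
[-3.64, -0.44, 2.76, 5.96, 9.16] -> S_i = -3.64 + 3.20*i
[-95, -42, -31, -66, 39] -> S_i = Random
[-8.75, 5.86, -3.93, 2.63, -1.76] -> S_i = -8.75*(-0.67)^i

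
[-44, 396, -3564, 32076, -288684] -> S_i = -44*-9^i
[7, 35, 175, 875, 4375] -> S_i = 7*5^i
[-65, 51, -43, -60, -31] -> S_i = Random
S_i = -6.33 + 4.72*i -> [-6.33, -1.61, 3.11, 7.83, 12.55]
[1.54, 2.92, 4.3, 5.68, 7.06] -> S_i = 1.54 + 1.38*i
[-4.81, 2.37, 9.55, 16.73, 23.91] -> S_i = -4.81 + 7.18*i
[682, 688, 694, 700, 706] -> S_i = 682 + 6*i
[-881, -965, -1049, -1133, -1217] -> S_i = -881 + -84*i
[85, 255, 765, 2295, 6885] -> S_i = 85*3^i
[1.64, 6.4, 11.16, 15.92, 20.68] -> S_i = 1.64 + 4.76*i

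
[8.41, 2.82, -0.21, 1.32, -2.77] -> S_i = Random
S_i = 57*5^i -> [57, 285, 1425, 7125, 35625]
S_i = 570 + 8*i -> [570, 578, 586, 594, 602]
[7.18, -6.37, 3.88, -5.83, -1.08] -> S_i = Random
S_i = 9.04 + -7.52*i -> [9.04, 1.52, -6.0, -13.52, -21.04]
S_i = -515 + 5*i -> [-515, -510, -505, -500, -495]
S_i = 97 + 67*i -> [97, 164, 231, 298, 365]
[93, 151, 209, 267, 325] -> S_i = 93 + 58*i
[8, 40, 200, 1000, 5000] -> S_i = 8*5^i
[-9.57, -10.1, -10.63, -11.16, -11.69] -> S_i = -9.57 + -0.53*i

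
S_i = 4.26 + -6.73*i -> [4.26, -2.47, -9.2, -15.93, -22.66]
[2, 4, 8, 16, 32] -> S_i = 2*2^i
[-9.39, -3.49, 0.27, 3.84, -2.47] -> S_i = Random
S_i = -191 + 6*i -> [-191, -185, -179, -173, -167]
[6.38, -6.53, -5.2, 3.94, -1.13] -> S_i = Random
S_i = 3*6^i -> [3, 18, 108, 648, 3888]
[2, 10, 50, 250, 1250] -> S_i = 2*5^i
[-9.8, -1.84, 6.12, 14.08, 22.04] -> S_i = -9.80 + 7.96*i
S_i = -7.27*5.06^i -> [-7.27, -36.79, -186.14, -941.86, -4765.81]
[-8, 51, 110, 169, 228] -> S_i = -8 + 59*i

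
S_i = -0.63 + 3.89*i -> [-0.63, 3.26, 7.15, 11.04, 14.93]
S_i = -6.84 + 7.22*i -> [-6.84, 0.38, 7.6, 14.82, 22.04]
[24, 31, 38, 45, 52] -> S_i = 24 + 7*i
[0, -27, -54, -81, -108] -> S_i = 0 + -27*i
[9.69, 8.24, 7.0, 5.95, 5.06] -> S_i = 9.69*0.85^i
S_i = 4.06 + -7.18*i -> [4.06, -3.12, -10.3, -17.48, -24.66]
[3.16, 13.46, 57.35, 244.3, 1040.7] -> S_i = 3.16*4.26^i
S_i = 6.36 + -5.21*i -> [6.36, 1.15, -4.06, -9.27, -14.48]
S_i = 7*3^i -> [7, 21, 63, 189, 567]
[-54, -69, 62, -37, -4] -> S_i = Random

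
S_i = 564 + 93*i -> [564, 657, 750, 843, 936]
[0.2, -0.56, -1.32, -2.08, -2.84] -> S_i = 0.20 + -0.76*i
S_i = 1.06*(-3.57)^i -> [1.06, -3.78, 13.51, -48.23, 172.18]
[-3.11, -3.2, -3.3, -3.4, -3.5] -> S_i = -3.11*1.03^i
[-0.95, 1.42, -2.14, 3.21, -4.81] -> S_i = -0.95*(-1.50)^i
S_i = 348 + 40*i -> [348, 388, 428, 468, 508]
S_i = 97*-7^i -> [97, -679, 4753, -33271, 232897]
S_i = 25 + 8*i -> [25, 33, 41, 49, 57]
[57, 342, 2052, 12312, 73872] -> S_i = 57*6^i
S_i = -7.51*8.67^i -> [-7.51, -65.11, -564.52, -4894.37, -42434.23]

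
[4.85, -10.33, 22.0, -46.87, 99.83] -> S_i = 4.85*(-2.13)^i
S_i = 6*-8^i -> [6, -48, 384, -3072, 24576]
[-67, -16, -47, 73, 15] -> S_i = Random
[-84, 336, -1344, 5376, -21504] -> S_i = -84*-4^i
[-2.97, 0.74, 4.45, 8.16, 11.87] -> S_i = -2.97 + 3.71*i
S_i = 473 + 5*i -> [473, 478, 483, 488, 493]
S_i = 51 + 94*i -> [51, 145, 239, 333, 427]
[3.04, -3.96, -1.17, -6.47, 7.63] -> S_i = Random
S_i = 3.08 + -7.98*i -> [3.08, -4.9, -12.88, -20.86, -28.84]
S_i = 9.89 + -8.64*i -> [9.89, 1.25, -7.39, -16.03, -24.67]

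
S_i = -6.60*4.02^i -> [-6.6, -26.53, -106.66, -428.77, -1723.65]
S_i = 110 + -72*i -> [110, 38, -34, -106, -178]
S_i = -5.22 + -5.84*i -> [-5.22, -11.06, -16.9, -22.74, -28.58]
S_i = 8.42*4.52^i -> [8.42, 38.06, 172.02, 777.55, 3514.52]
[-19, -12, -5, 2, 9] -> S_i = -19 + 7*i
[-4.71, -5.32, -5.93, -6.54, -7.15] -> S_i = -4.71 + -0.61*i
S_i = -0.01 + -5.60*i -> [-0.01, -5.61, -11.21, -16.81, -22.41]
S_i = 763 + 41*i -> [763, 804, 845, 886, 927]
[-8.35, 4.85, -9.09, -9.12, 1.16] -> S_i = Random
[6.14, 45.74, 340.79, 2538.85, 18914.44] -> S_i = 6.14*7.45^i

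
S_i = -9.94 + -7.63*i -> [-9.94, -17.57, -25.2, -32.83, -40.46]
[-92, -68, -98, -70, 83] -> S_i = Random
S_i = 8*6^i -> [8, 48, 288, 1728, 10368]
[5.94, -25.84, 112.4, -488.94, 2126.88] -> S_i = 5.94*(-4.35)^i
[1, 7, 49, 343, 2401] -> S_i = 1*7^i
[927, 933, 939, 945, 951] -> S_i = 927 + 6*i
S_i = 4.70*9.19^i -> [4.7, 43.19, 396.94, 3647.91, 33524.31]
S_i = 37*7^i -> [37, 259, 1813, 12691, 88837]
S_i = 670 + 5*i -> [670, 675, 680, 685, 690]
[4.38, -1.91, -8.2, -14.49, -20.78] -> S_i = 4.38 + -6.29*i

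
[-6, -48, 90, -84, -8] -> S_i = Random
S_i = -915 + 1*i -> [-915, -914, -913, -912, -911]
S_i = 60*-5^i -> [60, -300, 1500, -7500, 37500]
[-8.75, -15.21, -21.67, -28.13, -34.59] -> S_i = -8.75 + -6.46*i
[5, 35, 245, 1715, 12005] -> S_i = 5*7^i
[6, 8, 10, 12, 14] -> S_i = 6 + 2*i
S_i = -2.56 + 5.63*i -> [-2.56, 3.07, 8.7, 14.33, 19.96]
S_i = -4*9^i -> [-4, -36, -324, -2916, -26244]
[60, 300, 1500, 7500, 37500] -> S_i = 60*5^i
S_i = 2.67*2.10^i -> [2.67, 5.61, 11.77, 24.73, 51.93]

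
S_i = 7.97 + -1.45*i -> [7.97, 6.52, 5.07, 3.62, 2.17]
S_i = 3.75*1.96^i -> [3.75, 7.35, 14.41, 28.24, 55.34]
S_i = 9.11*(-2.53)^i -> [9.11, -23.05, 58.31, -147.53, 373.25]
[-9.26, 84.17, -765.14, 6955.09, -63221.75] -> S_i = -9.26*(-9.09)^i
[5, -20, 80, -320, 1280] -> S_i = 5*-4^i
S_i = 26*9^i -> [26, 234, 2106, 18954, 170586]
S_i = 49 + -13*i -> [49, 36, 23, 10, -3]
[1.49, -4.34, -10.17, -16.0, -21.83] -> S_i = 1.49 + -5.83*i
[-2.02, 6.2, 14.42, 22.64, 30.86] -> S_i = -2.02 + 8.22*i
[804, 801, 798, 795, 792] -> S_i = 804 + -3*i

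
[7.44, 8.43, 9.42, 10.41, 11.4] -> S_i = 7.44 + 0.99*i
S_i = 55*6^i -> [55, 330, 1980, 11880, 71280]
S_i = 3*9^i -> [3, 27, 243, 2187, 19683]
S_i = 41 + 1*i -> [41, 42, 43, 44, 45]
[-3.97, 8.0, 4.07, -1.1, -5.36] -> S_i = Random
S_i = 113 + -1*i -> [113, 112, 111, 110, 109]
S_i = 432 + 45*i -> [432, 477, 522, 567, 612]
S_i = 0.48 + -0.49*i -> [0.48, -0.01, -0.5, -0.99, -1.48]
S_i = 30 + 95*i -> [30, 125, 220, 315, 410]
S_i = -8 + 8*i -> [-8, 0, 8, 16, 24]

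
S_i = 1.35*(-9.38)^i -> [1.35, -12.66, 118.78, -1114.15, 10450.69]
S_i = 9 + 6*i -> [9, 15, 21, 27, 33]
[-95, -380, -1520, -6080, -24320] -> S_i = -95*4^i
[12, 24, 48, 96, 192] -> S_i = 12*2^i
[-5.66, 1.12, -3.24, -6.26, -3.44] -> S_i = Random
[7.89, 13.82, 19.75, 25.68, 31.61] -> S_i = 7.89 + 5.93*i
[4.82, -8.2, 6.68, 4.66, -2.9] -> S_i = Random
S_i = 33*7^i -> [33, 231, 1617, 11319, 79233]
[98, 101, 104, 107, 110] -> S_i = 98 + 3*i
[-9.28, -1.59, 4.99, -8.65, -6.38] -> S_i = Random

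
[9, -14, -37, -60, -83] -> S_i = 9 + -23*i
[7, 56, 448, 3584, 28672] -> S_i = 7*8^i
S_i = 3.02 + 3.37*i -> [3.02, 6.39, 9.76, 13.13, 16.5]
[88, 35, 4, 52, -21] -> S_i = Random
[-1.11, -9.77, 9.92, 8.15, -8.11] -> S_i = Random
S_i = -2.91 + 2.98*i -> [-2.91, 0.07, 3.05, 6.03, 9.01]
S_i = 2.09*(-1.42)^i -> [2.09, -2.97, 4.21, -5.98, 8.5]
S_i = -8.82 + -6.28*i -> [-8.82, -15.1, -21.38, -27.66, -33.94]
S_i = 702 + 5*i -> [702, 707, 712, 717, 722]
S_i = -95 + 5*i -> [-95, -90, -85, -80, -75]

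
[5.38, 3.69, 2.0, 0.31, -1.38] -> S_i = 5.38 + -1.69*i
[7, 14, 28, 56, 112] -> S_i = 7*2^i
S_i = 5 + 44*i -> [5, 49, 93, 137, 181]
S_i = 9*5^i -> [9, 45, 225, 1125, 5625]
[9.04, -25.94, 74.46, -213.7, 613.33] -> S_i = 9.04*(-2.87)^i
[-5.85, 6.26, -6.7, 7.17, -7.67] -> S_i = -5.85*(-1.07)^i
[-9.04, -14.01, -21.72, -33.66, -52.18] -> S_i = -9.04*1.55^i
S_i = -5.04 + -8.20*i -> [-5.04, -13.24, -21.44, -29.64, -37.84]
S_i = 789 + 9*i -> [789, 798, 807, 816, 825]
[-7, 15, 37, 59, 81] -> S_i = -7 + 22*i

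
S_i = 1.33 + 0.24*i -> [1.33, 1.57, 1.81, 2.05, 2.29]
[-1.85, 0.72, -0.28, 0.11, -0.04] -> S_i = -1.85*(-0.39)^i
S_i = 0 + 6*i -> [0, 6, 12, 18, 24]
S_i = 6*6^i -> [6, 36, 216, 1296, 7776]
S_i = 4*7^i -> [4, 28, 196, 1372, 9604]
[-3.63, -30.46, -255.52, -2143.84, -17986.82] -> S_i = -3.63*8.39^i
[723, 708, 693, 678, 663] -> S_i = 723 + -15*i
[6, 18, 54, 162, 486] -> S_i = 6*3^i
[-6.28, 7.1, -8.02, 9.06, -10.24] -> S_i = -6.28*(-1.13)^i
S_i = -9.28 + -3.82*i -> [-9.28, -13.1, -16.92, -20.74, -24.56]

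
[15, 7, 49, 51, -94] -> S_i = Random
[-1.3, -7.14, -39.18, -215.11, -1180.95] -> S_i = -1.30*5.49^i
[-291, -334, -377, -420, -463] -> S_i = -291 + -43*i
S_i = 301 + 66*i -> [301, 367, 433, 499, 565]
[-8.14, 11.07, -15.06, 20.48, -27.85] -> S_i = -8.14*(-1.36)^i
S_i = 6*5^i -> [6, 30, 150, 750, 3750]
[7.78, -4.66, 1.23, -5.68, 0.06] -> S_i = Random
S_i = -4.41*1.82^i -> [-4.41, -8.03, -14.61, -26.59, -48.39]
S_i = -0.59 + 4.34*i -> [-0.59, 3.75, 8.09, 12.43, 16.77]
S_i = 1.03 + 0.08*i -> [1.03, 1.11, 1.19, 1.27, 1.35]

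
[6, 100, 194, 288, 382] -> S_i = 6 + 94*i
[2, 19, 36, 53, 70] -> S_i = 2 + 17*i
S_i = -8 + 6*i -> [-8, -2, 4, 10, 16]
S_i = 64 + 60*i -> [64, 124, 184, 244, 304]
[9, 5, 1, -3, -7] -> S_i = 9 + -4*i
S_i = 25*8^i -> [25, 200, 1600, 12800, 102400]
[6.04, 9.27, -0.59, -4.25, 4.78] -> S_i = Random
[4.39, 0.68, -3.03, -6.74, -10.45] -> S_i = 4.39 + -3.71*i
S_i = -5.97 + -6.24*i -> [-5.97, -12.21, -18.45, -24.69, -30.93]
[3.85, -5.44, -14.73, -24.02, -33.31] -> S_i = 3.85 + -9.29*i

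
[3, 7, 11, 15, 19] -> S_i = 3 + 4*i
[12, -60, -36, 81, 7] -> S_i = Random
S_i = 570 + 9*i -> [570, 579, 588, 597, 606]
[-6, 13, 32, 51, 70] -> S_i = -6 + 19*i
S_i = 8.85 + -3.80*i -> [8.85, 5.05, 1.25, -2.55, -6.35]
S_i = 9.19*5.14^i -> [9.19, 47.24, 242.8, 1247.97, 6414.58]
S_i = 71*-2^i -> [71, -142, 284, -568, 1136]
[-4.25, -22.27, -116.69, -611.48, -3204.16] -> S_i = -4.25*5.24^i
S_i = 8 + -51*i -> [8, -43, -94, -145, -196]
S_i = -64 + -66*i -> [-64, -130, -196, -262, -328]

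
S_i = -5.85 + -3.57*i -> [-5.85, -9.42, -12.99, -16.56, -20.13]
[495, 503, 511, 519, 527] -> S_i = 495 + 8*i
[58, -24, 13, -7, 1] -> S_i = Random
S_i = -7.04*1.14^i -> [-7.04, -8.03, -9.15, -10.43, -11.89]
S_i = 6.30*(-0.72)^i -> [6.3, -4.54, 3.27, -2.35, 1.69]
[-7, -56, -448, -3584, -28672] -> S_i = -7*8^i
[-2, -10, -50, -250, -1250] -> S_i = -2*5^i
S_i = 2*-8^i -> [2, -16, 128, -1024, 8192]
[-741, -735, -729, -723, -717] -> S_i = -741 + 6*i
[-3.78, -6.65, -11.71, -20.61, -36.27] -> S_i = -3.78*1.76^i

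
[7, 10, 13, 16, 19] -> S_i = 7 + 3*i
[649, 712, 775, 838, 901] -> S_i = 649 + 63*i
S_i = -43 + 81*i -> [-43, 38, 119, 200, 281]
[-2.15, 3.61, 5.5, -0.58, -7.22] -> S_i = Random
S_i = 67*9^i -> [67, 603, 5427, 48843, 439587]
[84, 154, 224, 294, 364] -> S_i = 84 + 70*i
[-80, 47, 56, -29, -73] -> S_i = Random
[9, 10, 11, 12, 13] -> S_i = 9 + 1*i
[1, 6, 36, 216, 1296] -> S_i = 1*6^i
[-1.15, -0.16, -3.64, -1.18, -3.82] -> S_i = Random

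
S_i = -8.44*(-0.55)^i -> [-8.44, 4.64, -2.55, 1.4, -0.77]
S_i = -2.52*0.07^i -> [-2.52, -0.18, -0.01, -0.0, -0.0]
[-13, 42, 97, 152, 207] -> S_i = -13 + 55*i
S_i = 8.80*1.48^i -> [8.8, 13.02, 19.28, 28.53, 42.22]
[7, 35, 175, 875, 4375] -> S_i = 7*5^i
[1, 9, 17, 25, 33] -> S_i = 1 + 8*i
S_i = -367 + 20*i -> [-367, -347, -327, -307, -287]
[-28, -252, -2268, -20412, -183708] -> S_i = -28*9^i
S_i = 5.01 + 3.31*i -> [5.01, 8.32, 11.63, 14.94, 18.25]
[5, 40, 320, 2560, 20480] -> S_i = 5*8^i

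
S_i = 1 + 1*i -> [1, 2, 3, 4, 5]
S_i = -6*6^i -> [-6, -36, -216, -1296, -7776]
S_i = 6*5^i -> [6, 30, 150, 750, 3750]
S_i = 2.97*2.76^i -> [2.97, 8.2, 22.62, 62.44, 172.34]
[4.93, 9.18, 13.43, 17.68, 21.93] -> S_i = 4.93 + 4.25*i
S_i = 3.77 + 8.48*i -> [3.77, 12.25, 20.73, 29.21, 37.69]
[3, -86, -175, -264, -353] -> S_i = 3 + -89*i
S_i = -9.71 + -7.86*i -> [-9.71, -17.57, -25.43, -33.29, -41.15]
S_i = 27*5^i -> [27, 135, 675, 3375, 16875]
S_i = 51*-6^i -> [51, -306, 1836, -11016, 66096]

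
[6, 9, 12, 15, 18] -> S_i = 6 + 3*i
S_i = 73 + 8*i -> [73, 81, 89, 97, 105]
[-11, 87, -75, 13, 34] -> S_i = Random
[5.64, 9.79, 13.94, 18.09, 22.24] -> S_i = 5.64 + 4.15*i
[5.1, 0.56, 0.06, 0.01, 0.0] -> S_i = 5.10*0.11^i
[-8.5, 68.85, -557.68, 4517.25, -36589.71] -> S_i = -8.50*(-8.10)^i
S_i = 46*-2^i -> [46, -92, 184, -368, 736]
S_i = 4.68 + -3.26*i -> [4.68, 1.42, -1.84, -5.1, -8.36]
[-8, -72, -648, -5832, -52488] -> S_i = -8*9^i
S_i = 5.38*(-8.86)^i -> [5.38, -47.67, 422.33, -3741.82, 33152.57]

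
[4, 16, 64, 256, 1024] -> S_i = 4*4^i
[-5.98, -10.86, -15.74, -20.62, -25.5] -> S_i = -5.98 + -4.88*i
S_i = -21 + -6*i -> [-21, -27, -33, -39, -45]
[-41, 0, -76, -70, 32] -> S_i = Random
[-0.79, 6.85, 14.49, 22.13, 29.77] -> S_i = -0.79 + 7.64*i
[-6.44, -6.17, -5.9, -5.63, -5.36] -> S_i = -6.44 + 0.27*i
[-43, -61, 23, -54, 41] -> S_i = Random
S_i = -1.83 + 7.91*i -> [-1.83, 6.08, 13.99, 21.9, 29.81]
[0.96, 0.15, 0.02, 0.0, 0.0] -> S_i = 0.96*0.16^i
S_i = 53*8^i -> [53, 424, 3392, 27136, 217088]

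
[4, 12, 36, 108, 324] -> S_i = 4*3^i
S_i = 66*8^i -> [66, 528, 4224, 33792, 270336]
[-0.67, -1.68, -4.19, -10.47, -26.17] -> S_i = -0.67*2.50^i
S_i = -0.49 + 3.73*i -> [-0.49, 3.24, 6.97, 10.7, 14.43]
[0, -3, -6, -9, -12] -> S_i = 0 + -3*i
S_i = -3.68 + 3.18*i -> [-3.68, -0.5, 2.68, 5.86, 9.04]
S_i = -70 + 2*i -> [-70, -68, -66, -64, -62]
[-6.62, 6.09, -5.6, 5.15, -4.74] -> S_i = -6.62*(-0.92)^i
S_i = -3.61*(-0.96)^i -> [-3.61, 3.47, -3.33, 3.19, -3.07]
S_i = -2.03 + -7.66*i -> [-2.03, -9.69, -17.35, -25.01, -32.67]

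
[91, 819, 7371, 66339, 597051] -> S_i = 91*9^i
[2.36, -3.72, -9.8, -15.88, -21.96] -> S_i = 2.36 + -6.08*i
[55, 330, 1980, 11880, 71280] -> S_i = 55*6^i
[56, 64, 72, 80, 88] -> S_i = 56 + 8*i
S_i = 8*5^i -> [8, 40, 200, 1000, 5000]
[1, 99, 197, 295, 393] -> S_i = 1 + 98*i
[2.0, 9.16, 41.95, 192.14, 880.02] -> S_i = 2.00*4.58^i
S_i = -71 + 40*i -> [-71, -31, 9, 49, 89]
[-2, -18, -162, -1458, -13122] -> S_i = -2*9^i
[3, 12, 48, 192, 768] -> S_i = 3*4^i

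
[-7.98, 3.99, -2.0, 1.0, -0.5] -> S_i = -7.98*(-0.50)^i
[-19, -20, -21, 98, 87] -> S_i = Random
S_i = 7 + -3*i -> [7, 4, 1, -2, -5]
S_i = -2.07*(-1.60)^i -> [-2.07, 3.31, -5.3, 8.48, -13.57]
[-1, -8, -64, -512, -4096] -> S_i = -1*8^i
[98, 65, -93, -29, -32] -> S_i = Random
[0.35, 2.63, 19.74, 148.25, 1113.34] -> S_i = 0.35*7.51^i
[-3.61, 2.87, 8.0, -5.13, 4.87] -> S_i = Random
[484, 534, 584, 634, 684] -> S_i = 484 + 50*i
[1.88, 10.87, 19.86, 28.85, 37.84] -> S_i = 1.88 + 8.99*i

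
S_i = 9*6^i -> [9, 54, 324, 1944, 11664]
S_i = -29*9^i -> [-29, -261, -2349, -21141, -190269]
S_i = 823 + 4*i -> [823, 827, 831, 835, 839]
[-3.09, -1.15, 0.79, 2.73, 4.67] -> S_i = -3.09 + 1.94*i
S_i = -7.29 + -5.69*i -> [-7.29, -12.98, -18.67, -24.36, -30.05]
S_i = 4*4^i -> [4, 16, 64, 256, 1024]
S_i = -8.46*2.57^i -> [-8.46, -21.74, -55.88, -143.61, -369.06]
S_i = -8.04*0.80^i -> [-8.04, -6.43, -5.15, -4.12, -3.29]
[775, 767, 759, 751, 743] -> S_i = 775 + -8*i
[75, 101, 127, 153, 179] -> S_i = 75 + 26*i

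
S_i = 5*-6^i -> [5, -30, 180, -1080, 6480]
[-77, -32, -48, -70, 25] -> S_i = Random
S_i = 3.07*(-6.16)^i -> [3.07, -18.91, 116.49, -717.6, 4420.4]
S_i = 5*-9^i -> [5, -45, 405, -3645, 32805]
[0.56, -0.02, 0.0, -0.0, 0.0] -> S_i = 0.56*(-0.03)^i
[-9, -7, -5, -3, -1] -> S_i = -9 + 2*i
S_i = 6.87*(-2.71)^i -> [6.87, -18.62, 50.45, -136.73, 370.54]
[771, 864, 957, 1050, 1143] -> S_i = 771 + 93*i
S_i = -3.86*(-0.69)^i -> [-3.86, 2.66, -1.84, 1.27, -0.87]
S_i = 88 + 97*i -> [88, 185, 282, 379, 476]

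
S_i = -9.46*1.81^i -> [-9.46, -17.12, -30.99, -56.1, -101.53]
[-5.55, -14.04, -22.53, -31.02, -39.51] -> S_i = -5.55 + -8.49*i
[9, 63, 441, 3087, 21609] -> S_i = 9*7^i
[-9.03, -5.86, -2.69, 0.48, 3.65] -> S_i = -9.03 + 3.17*i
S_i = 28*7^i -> [28, 196, 1372, 9604, 67228]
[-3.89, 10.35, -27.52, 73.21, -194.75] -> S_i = -3.89*(-2.66)^i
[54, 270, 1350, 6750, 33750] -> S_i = 54*5^i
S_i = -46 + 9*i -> [-46, -37, -28, -19, -10]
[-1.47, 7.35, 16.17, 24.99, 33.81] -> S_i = -1.47 + 8.82*i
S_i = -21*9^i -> [-21, -189, -1701, -15309, -137781]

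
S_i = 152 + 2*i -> [152, 154, 156, 158, 160]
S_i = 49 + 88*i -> [49, 137, 225, 313, 401]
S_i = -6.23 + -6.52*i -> [-6.23, -12.75, -19.27, -25.79, -32.31]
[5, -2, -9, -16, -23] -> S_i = 5 + -7*i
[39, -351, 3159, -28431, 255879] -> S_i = 39*-9^i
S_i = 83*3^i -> [83, 249, 747, 2241, 6723]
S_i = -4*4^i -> [-4, -16, -64, -256, -1024]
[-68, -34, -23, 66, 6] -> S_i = Random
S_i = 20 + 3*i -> [20, 23, 26, 29, 32]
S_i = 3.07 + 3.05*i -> [3.07, 6.12, 9.17, 12.22, 15.27]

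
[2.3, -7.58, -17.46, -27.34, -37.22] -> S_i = 2.30 + -9.88*i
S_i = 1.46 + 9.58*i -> [1.46, 11.04, 20.62, 30.2, 39.78]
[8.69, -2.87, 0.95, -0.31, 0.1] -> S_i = 8.69*(-0.33)^i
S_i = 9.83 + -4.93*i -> [9.83, 4.9, -0.03, -4.96, -9.89]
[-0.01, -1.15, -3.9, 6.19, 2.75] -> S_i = Random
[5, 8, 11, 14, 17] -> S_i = 5 + 3*i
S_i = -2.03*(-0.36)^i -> [-2.03, 0.73, -0.26, 0.09, -0.03]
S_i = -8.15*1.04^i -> [-8.15, -8.48, -8.82, -9.17, -9.53]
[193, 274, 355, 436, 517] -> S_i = 193 + 81*i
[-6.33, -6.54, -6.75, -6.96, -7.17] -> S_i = -6.33 + -0.21*i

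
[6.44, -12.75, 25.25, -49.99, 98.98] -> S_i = 6.44*(-1.98)^i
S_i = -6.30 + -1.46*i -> [-6.3, -7.76, -9.22, -10.68, -12.14]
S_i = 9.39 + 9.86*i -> [9.39, 19.25, 29.11, 38.97, 48.83]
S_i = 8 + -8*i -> [8, 0, -8, -16, -24]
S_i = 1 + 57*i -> [1, 58, 115, 172, 229]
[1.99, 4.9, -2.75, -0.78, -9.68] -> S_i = Random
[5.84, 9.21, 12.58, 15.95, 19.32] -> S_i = 5.84 + 3.37*i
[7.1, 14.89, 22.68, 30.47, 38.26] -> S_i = 7.10 + 7.79*i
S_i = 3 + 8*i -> [3, 11, 19, 27, 35]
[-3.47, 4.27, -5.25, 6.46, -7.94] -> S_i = -3.47*(-1.23)^i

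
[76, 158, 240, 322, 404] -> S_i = 76 + 82*i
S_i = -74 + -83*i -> [-74, -157, -240, -323, -406]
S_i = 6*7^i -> [6, 42, 294, 2058, 14406]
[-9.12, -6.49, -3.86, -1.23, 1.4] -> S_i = -9.12 + 2.63*i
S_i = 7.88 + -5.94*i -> [7.88, 1.94, -4.0, -9.94, -15.88]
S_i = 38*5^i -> [38, 190, 950, 4750, 23750]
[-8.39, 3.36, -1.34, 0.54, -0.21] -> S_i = -8.39*(-0.40)^i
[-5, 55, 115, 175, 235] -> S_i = -5 + 60*i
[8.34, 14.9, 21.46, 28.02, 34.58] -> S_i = 8.34 + 6.56*i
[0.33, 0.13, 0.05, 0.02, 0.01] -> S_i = 0.33*0.39^i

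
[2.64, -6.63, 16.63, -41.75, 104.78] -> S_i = 2.64*(-2.51)^i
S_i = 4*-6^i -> [4, -24, 144, -864, 5184]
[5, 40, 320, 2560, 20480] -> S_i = 5*8^i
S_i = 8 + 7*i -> [8, 15, 22, 29, 36]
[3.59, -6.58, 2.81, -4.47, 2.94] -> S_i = Random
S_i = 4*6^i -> [4, 24, 144, 864, 5184]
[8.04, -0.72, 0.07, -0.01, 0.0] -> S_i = 8.04*(-0.09)^i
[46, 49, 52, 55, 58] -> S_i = 46 + 3*i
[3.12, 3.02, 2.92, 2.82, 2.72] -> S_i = 3.12 + -0.10*i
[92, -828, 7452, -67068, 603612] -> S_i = 92*-9^i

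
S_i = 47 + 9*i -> [47, 56, 65, 74, 83]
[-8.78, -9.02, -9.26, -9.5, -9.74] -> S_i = -8.78 + -0.24*i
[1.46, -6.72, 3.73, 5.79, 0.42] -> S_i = Random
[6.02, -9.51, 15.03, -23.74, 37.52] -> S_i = 6.02*(-1.58)^i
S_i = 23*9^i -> [23, 207, 1863, 16767, 150903]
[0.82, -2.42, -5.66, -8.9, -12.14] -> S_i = 0.82 + -3.24*i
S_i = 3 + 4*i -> [3, 7, 11, 15, 19]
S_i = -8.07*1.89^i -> [-8.07, -15.25, -28.83, -54.48, -102.97]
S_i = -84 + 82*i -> [-84, -2, 80, 162, 244]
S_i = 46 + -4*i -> [46, 42, 38, 34, 30]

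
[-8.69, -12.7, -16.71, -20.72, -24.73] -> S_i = -8.69 + -4.01*i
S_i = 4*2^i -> [4, 8, 16, 32, 64]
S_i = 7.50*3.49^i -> [7.5, 26.18, 91.35, 318.81, 1112.66]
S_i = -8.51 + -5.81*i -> [-8.51, -14.32, -20.13, -25.94, -31.75]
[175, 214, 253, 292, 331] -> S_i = 175 + 39*i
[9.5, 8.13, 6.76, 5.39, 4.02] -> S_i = 9.50 + -1.37*i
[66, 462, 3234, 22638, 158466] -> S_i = 66*7^i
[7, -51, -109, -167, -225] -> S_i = 7 + -58*i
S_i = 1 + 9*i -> [1, 10, 19, 28, 37]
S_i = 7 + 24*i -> [7, 31, 55, 79, 103]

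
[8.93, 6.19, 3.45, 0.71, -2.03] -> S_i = 8.93 + -2.74*i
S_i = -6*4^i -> [-6, -24, -96, -384, -1536]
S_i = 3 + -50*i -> [3, -47, -97, -147, -197]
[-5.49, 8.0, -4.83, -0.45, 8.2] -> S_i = Random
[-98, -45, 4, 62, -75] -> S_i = Random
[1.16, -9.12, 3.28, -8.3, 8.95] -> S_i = Random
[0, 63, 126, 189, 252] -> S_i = 0 + 63*i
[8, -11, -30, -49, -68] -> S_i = 8 + -19*i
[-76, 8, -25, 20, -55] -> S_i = Random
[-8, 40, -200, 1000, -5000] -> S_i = -8*-5^i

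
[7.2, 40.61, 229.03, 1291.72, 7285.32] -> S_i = 7.20*5.64^i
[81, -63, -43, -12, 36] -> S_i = Random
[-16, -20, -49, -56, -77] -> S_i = Random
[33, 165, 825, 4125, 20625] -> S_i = 33*5^i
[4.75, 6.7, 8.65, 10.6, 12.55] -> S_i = 4.75 + 1.95*i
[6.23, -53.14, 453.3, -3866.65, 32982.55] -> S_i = 6.23*(-8.53)^i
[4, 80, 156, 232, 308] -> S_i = 4 + 76*i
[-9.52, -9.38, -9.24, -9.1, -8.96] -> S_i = -9.52 + 0.14*i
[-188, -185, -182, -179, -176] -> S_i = -188 + 3*i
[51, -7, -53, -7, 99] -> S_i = Random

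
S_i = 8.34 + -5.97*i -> [8.34, 2.37, -3.6, -9.57, -15.54]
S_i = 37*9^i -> [37, 333, 2997, 26973, 242757]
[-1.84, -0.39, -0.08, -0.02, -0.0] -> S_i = -1.84*0.21^i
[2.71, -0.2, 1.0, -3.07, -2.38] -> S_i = Random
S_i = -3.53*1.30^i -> [-3.53, -4.59, -5.97, -7.76, -10.08]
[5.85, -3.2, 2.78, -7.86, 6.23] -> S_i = Random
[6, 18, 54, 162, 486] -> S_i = 6*3^i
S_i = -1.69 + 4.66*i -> [-1.69, 2.97, 7.63, 12.29, 16.95]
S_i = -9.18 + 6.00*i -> [-9.18, -3.18, 2.82, 8.82, 14.82]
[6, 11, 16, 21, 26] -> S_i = 6 + 5*i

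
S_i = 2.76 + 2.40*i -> [2.76, 5.16, 7.56, 9.96, 12.36]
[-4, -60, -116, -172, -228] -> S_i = -4 + -56*i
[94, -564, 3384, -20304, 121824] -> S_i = 94*-6^i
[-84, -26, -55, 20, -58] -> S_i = Random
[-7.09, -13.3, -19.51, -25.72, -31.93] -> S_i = -7.09 + -6.21*i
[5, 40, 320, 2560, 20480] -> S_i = 5*8^i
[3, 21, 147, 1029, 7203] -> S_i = 3*7^i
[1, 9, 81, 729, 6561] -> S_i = 1*9^i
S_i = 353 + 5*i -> [353, 358, 363, 368, 373]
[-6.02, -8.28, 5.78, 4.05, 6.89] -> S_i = Random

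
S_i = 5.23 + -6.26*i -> [5.23, -1.03, -7.29, -13.55, -19.81]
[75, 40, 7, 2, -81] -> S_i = Random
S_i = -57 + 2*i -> [-57, -55, -53, -51, -49]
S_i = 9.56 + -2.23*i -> [9.56, 7.33, 5.1, 2.87, 0.64]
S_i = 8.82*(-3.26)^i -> [8.82, -28.75, 93.74, -305.58, 996.18]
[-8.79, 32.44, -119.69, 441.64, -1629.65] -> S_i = -8.79*(-3.69)^i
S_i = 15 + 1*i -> [15, 16, 17, 18, 19]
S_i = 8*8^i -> [8, 64, 512, 4096, 32768]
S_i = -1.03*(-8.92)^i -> [-1.03, 9.19, -81.95, 731.02, -6520.74]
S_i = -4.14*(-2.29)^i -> [-4.14, 9.48, -21.71, 49.72, -113.85]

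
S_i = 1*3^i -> [1, 3, 9, 27, 81]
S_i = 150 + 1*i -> [150, 151, 152, 153, 154]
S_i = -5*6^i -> [-5, -30, -180, -1080, -6480]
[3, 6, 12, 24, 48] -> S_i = 3*2^i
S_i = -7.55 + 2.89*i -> [-7.55, -4.66, -1.77, 1.12, 4.01]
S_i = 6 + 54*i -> [6, 60, 114, 168, 222]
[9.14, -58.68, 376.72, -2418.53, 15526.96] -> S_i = 9.14*(-6.42)^i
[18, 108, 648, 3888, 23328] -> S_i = 18*6^i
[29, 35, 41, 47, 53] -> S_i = 29 + 6*i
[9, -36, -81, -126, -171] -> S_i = 9 + -45*i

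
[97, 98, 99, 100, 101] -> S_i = 97 + 1*i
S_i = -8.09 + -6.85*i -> [-8.09, -14.94, -21.79, -28.64, -35.49]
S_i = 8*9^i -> [8, 72, 648, 5832, 52488]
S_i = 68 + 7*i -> [68, 75, 82, 89, 96]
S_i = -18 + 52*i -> [-18, 34, 86, 138, 190]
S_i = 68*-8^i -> [68, -544, 4352, -34816, 278528]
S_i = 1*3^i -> [1, 3, 9, 27, 81]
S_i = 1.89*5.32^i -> [1.89, 10.05, 53.49, 284.57, 1513.94]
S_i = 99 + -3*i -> [99, 96, 93, 90, 87]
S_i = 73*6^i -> [73, 438, 2628, 15768, 94608]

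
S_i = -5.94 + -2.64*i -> [-5.94, -8.58, -11.22, -13.86, -16.5]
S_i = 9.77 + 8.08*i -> [9.77, 17.85, 25.93, 34.01, 42.09]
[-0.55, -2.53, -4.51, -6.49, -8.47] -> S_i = -0.55 + -1.98*i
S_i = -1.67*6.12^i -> [-1.67, -10.22, -62.55, -382.8, -2342.73]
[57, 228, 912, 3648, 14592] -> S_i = 57*4^i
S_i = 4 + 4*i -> [4, 8, 12, 16, 20]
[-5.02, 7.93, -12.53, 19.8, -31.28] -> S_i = -5.02*(-1.58)^i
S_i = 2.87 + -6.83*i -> [2.87, -3.96, -10.79, -17.62, -24.45]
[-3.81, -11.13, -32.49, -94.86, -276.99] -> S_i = -3.81*2.92^i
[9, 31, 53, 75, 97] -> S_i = 9 + 22*i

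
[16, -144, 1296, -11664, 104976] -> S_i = 16*-9^i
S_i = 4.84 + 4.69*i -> [4.84, 9.53, 14.22, 18.91, 23.6]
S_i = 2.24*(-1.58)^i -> [2.24, -3.54, 5.59, -8.84, 13.96]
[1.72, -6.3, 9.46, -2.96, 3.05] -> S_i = Random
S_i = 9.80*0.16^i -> [9.8, 1.57, 0.25, 0.04, 0.01]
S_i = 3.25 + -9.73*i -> [3.25, -6.48, -16.21, -25.94, -35.67]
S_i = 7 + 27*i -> [7, 34, 61, 88, 115]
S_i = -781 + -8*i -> [-781, -789, -797, -805, -813]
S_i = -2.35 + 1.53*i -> [-2.35, -0.82, 0.71, 2.24, 3.77]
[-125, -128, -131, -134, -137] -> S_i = -125 + -3*i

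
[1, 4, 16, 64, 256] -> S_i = 1*4^i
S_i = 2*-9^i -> [2, -18, 162, -1458, 13122]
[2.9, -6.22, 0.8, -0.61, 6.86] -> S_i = Random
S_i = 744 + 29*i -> [744, 773, 802, 831, 860]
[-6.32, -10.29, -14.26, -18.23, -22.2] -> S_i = -6.32 + -3.97*i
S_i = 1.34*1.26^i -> [1.34, 1.69, 2.13, 2.68, 3.38]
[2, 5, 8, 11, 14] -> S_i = 2 + 3*i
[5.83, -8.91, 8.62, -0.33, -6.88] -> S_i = Random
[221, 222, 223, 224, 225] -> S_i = 221 + 1*i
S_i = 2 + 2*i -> [2, 4, 6, 8, 10]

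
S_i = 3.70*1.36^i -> [3.7, 5.03, 6.84, 9.31, 12.66]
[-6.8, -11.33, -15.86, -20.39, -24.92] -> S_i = -6.80 + -4.53*i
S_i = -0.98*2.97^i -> [-0.98, -2.91, -8.64, -25.67, -76.25]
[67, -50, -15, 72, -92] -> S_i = Random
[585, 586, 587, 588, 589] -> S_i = 585 + 1*i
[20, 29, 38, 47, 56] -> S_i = 20 + 9*i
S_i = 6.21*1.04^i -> [6.21, 6.46, 6.72, 6.99, 7.26]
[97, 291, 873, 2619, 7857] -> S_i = 97*3^i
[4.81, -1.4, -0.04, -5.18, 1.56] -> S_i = Random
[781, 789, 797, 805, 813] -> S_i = 781 + 8*i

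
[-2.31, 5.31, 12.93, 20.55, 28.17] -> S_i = -2.31 + 7.62*i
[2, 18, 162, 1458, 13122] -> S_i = 2*9^i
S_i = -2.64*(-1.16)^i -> [-2.64, 3.06, -3.55, 4.12, -4.78]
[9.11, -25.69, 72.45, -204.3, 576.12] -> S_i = 9.11*(-2.82)^i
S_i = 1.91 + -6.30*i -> [1.91, -4.39, -10.69, -16.99, -23.29]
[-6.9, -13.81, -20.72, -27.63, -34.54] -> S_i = -6.90 + -6.91*i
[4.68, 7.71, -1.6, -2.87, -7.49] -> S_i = Random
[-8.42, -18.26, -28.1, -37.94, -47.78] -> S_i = -8.42 + -9.84*i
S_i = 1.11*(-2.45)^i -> [1.11, -2.72, 6.66, -16.32, 39.99]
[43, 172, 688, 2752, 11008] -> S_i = 43*4^i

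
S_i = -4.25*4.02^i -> [-4.25, -17.08, -68.68, -276.1, -1109.92]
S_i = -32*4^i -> [-32, -128, -512, -2048, -8192]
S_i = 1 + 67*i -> [1, 68, 135, 202, 269]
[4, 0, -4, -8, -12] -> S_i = 4 + -4*i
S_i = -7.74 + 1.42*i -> [-7.74, -6.32, -4.9, -3.48, -2.06]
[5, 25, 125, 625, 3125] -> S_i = 5*5^i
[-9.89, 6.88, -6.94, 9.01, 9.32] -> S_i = Random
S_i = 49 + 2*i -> [49, 51, 53, 55, 57]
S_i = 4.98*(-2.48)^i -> [4.98, -12.35, 30.63, -75.96, 188.38]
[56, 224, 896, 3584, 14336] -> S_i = 56*4^i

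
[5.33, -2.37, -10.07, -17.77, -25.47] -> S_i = 5.33 + -7.70*i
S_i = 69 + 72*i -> [69, 141, 213, 285, 357]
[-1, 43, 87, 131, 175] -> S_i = -1 + 44*i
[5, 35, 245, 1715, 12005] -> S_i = 5*7^i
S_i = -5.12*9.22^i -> [-5.12, -47.21, -435.24, -4012.94, -36999.31]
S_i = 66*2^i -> [66, 132, 264, 528, 1056]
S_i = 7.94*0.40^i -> [7.94, 3.18, 1.27, 0.51, 0.2]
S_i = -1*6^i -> [-1, -6, -36, -216, -1296]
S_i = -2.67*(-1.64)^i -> [-2.67, 4.38, -7.18, 11.78, -19.31]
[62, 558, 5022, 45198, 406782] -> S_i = 62*9^i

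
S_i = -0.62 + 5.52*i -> [-0.62, 4.9, 10.42, 15.94, 21.46]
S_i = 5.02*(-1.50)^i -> [5.02, -7.53, 11.29, -16.94, 25.41]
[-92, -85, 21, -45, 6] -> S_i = Random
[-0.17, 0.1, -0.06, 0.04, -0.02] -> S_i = -0.17*(-0.61)^i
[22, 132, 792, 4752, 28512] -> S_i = 22*6^i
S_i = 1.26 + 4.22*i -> [1.26, 5.48, 9.7, 13.92, 18.14]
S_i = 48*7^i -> [48, 336, 2352, 16464, 115248]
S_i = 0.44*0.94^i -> [0.44, 0.41, 0.39, 0.37, 0.34]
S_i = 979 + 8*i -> [979, 987, 995, 1003, 1011]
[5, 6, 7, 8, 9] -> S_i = 5 + 1*i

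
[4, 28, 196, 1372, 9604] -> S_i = 4*7^i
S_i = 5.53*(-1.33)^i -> [5.53, -7.35, 9.78, -13.01, 17.3]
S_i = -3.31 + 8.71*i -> [-3.31, 5.4, 14.11, 22.82, 31.53]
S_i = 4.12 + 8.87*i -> [4.12, 12.99, 21.86, 30.73, 39.6]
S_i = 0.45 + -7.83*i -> [0.45, -7.38, -15.21, -23.04, -30.87]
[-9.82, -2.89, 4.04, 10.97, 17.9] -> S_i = -9.82 + 6.93*i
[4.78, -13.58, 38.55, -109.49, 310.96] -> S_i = 4.78*(-2.84)^i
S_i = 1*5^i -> [1, 5, 25, 125, 625]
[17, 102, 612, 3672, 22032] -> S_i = 17*6^i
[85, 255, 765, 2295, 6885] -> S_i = 85*3^i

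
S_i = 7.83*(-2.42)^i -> [7.83, -18.95, 45.86, -110.97, 268.55]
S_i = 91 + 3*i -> [91, 94, 97, 100, 103]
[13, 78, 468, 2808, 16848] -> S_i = 13*6^i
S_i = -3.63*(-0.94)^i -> [-3.63, 3.41, -3.21, 3.02, -2.83]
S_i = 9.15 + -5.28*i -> [9.15, 3.87, -1.41, -6.69, -11.97]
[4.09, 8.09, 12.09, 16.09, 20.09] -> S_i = 4.09 + 4.00*i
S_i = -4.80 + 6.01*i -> [-4.8, 1.21, 7.22, 13.23, 19.24]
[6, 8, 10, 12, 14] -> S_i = 6 + 2*i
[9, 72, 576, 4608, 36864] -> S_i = 9*8^i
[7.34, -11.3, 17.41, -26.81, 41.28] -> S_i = 7.34*(-1.54)^i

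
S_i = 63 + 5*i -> [63, 68, 73, 78, 83]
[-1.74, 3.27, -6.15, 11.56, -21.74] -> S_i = -1.74*(-1.88)^i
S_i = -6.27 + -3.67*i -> [-6.27, -9.94, -13.61, -17.28, -20.95]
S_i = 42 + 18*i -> [42, 60, 78, 96, 114]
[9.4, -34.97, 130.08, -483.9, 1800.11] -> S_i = 9.40*(-3.72)^i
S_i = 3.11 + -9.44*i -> [3.11, -6.33, -15.77, -25.21, -34.65]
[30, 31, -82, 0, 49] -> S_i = Random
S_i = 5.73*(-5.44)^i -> [5.73, -31.17, 169.57, -922.47, 5018.23]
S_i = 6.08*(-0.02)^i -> [6.08, -0.12, 0.0, -0.0, 0.0]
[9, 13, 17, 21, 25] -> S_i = 9 + 4*i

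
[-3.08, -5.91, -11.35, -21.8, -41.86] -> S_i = -3.08*1.92^i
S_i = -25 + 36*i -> [-25, 11, 47, 83, 119]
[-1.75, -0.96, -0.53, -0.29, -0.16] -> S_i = -1.75*0.55^i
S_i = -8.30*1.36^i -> [-8.3, -11.29, -15.35, -20.88, -28.39]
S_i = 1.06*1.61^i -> [1.06, 1.71, 2.75, 4.42, 7.12]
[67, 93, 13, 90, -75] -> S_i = Random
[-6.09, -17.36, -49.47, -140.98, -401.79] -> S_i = -6.09*2.85^i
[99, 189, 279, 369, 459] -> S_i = 99 + 90*i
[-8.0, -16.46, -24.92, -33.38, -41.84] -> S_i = -8.00 + -8.46*i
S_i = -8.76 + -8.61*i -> [-8.76, -17.37, -25.98, -34.59, -43.2]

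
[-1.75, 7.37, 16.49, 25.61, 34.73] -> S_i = -1.75 + 9.12*i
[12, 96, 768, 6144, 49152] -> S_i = 12*8^i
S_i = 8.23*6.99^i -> [8.23, 57.53, 402.12, 2810.81, 19647.56]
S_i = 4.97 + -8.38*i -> [4.97, -3.41, -11.79, -20.17, -28.55]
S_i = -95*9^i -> [-95, -855, -7695, -69255, -623295]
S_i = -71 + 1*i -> [-71, -70, -69, -68, -67]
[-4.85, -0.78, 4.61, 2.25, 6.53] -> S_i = Random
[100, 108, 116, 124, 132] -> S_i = 100 + 8*i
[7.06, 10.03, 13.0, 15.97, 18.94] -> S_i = 7.06 + 2.97*i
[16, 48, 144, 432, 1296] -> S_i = 16*3^i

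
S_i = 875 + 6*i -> [875, 881, 887, 893, 899]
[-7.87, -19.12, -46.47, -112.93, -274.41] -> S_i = -7.87*2.43^i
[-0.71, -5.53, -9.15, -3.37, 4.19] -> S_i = Random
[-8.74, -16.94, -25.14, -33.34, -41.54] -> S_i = -8.74 + -8.20*i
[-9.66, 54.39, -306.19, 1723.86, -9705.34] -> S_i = -9.66*(-5.63)^i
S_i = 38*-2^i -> [38, -76, 152, -304, 608]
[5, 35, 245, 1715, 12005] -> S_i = 5*7^i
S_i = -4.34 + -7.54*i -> [-4.34, -11.88, -19.42, -26.96, -34.5]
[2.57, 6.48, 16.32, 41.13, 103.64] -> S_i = 2.57*2.52^i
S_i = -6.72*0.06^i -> [-6.72, -0.4, -0.02, -0.0, -0.0]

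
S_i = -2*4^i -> [-2, -8, -32, -128, -512]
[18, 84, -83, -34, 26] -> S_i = Random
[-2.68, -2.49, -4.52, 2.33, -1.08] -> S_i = Random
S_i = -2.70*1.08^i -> [-2.7, -2.92, -3.15, -3.4, -3.67]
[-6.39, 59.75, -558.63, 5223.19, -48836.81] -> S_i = -6.39*(-9.35)^i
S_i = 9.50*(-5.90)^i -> [9.5, -56.05, 330.7, -1951.1, 11511.49]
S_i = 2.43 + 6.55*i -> [2.43, 8.98, 15.53, 22.08, 28.63]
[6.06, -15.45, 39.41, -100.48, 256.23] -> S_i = 6.06*(-2.55)^i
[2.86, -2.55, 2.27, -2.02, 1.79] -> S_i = 2.86*(-0.89)^i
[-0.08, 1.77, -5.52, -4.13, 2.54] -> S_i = Random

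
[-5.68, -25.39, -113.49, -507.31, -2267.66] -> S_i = -5.68*4.47^i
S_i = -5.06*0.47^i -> [-5.06, -2.38, -1.12, -0.53, -0.25]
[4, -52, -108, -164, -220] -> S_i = 4 + -56*i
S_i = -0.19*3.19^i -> [-0.19, -0.61, -1.93, -6.17, -19.68]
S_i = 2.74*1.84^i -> [2.74, 5.04, 9.28, 17.07, 31.41]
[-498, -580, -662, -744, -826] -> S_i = -498 + -82*i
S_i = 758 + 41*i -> [758, 799, 840, 881, 922]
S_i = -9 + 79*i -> [-9, 70, 149, 228, 307]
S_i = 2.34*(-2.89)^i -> [2.34, -6.76, 19.54, -56.48, 163.23]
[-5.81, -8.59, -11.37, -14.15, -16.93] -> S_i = -5.81 + -2.78*i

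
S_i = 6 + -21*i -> [6, -15, -36, -57, -78]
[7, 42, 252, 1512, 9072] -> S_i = 7*6^i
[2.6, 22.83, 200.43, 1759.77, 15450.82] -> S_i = 2.60*8.78^i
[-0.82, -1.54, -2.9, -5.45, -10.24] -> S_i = -0.82*1.88^i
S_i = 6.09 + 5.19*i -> [6.09, 11.28, 16.47, 21.66, 26.85]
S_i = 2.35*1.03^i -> [2.35, 2.42, 2.49, 2.57, 2.64]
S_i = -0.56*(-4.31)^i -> [-0.56, 2.41, -10.4, 44.84, -193.24]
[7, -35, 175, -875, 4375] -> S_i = 7*-5^i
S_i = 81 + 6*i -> [81, 87, 93, 99, 105]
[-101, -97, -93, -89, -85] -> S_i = -101 + 4*i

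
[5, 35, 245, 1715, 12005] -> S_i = 5*7^i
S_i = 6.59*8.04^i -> [6.59, 52.98, 425.99, 3424.94, 27536.56]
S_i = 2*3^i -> [2, 6, 18, 54, 162]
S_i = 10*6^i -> [10, 60, 360, 2160, 12960]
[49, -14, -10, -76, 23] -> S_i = Random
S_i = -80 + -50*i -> [-80, -130, -180, -230, -280]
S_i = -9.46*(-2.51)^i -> [-9.46, 23.74, -59.6, 149.59, -375.48]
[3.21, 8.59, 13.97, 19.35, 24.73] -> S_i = 3.21 + 5.38*i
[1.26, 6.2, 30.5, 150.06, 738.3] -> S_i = 1.26*4.92^i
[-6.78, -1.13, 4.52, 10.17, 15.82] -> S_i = -6.78 + 5.65*i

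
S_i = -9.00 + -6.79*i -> [-9.0, -15.79, -22.58, -29.37, -36.16]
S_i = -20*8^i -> [-20, -160, -1280, -10240, -81920]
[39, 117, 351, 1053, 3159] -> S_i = 39*3^i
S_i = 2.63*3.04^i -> [2.63, 8.0, 24.31, 73.89, 224.62]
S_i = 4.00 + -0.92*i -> [4.0, 3.08, 2.16, 1.24, 0.32]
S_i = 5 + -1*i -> [5, 4, 3, 2, 1]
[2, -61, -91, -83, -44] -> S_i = Random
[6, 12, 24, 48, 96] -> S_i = 6*2^i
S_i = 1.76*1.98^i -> [1.76, 3.48, 6.9, 13.66, 27.05]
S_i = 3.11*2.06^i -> [3.11, 6.41, 13.2, 27.19, 56.01]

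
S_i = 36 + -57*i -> [36, -21, -78, -135, -192]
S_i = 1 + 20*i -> [1, 21, 41, 61, 81]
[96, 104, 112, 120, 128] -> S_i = 96 + 8*i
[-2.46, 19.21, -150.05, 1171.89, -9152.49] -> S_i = -2.46*(-7.81)^i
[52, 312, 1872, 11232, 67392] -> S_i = 52*6^i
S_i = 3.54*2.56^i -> [3.54, 9.06, 23.2, 59.39, 152.04]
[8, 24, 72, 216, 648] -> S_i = 8*3^i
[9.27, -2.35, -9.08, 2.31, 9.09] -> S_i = Random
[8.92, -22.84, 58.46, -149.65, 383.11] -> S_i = 8.92*(-2.56)^i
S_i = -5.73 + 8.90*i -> [-5.73, 3.17, 12.07, 20.97, 29.87]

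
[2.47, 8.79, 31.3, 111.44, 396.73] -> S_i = 2.47*3.56^i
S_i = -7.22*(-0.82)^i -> [-7.22, 5.92, -4.85, 3.98, -3.26]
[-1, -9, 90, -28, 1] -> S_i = Random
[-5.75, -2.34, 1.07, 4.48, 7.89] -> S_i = -5.75 + 3.41*i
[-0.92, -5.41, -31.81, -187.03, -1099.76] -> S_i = -0.92*5.88^i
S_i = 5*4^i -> [5, 20, 80, 320, 1280]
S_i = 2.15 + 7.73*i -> [2.15, 9.88, 17.61, 25.34, 33.07]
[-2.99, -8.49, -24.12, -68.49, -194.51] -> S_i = -2.99*2.84^i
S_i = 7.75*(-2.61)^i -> [7.75, -20.23, 52.79, -137.79, 359.64]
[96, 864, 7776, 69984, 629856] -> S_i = 96*9^i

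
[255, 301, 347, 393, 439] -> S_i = 255 + 46*i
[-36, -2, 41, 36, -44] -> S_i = Random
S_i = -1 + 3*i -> [-1, 2, 5, 8, 11]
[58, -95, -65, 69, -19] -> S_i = Random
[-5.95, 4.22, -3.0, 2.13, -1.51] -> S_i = -5.95*(-0.71)^i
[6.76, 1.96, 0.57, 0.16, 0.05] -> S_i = 6.76*0.29^i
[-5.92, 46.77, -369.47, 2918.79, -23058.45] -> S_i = -5.92*(-7.90)^i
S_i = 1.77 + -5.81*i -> [1.77, -4.04, -9.85, -15.66, -21.47]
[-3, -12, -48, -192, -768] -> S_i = -3*4^i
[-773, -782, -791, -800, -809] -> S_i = -773 + -9*i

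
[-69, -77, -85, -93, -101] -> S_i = -69 + -8*i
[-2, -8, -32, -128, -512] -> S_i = -2*4^i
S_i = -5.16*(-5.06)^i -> [-5.16, 26.11, -132.11, 668.5, -3382.61]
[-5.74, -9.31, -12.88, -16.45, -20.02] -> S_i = -5.74 + -3.57*i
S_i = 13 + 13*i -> [13, 26, 39, 52, 65]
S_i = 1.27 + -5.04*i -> [1.27, -3.77, -8.81, -13.85, -18.89]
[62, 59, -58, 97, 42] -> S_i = Random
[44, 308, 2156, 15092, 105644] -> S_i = 44*7^i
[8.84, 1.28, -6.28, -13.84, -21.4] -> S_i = 8.84 + -7.56*i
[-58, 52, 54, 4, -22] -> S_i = Random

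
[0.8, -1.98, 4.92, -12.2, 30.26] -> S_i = 0.80*(-2.48)^i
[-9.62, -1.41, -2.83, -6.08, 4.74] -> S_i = Random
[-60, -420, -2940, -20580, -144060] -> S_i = -60*7^i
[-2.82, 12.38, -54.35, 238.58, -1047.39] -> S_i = -2.82*(-4.39)^i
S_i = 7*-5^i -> [7, -35, 175, -875, 4375]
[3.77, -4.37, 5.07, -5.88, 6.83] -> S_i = 3.77*(-1.16)^i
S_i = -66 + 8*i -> [-66, -58, -50, -42, -34]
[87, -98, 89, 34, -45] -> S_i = Random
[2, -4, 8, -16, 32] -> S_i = 2*-2^i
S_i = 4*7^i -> [4, 28, 196, 1372, 9604]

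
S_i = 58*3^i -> [58, 174, 522, 1566, 4698]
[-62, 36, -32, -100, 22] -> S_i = Random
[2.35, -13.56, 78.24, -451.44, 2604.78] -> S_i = 2.35*(-5.77)^i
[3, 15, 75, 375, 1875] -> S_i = 3*5^i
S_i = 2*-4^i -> [2, -8, 32, -128, 512]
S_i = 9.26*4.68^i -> [9.26, 43.34, 202.82, 949.18, 4442.16]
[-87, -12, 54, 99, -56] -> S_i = Random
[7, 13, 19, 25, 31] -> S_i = 7 + 6*i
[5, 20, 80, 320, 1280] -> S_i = 5*4^i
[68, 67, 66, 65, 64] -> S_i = 68 + -1*i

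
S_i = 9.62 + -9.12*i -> [9.62, 0.5, -8.62, -17.74, -26.86]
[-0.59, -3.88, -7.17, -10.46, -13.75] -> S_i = -0.59 + -3.29*i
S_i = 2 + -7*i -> [2, -5, -12, -19, -26]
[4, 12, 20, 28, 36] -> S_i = 4 + 8*i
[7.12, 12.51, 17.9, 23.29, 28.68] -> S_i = 7.12 + 5.39*i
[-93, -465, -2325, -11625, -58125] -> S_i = -93*5^i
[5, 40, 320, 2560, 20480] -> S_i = 5*8^i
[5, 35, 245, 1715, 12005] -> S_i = 5*7^i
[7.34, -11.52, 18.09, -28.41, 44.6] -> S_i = 7.34*(-1.57)^i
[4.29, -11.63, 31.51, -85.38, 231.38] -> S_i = 4.29*(-2.71)^i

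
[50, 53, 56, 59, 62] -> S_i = 50 + 3*i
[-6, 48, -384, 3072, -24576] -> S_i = -6*-8^i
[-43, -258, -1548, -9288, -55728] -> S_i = -43*6^i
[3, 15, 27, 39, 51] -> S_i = 3 + 12*i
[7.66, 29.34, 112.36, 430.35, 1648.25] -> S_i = 7.66*3.83^i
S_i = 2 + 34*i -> [2, 36, 70, 104, 138]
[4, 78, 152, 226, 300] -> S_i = 4 + 74*i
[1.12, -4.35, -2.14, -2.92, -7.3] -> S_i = Random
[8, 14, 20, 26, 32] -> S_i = 8 + 6*i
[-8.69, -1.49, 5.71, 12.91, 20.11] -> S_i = -8.69 + 7.20*i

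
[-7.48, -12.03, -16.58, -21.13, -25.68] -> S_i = -7.48 + -4.55*i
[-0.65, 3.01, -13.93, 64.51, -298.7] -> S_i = -0.65*(-4.63)^i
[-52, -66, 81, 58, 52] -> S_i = Random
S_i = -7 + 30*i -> [-7, 23, 53, 83, 113]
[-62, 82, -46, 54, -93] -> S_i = Random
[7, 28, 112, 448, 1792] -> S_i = 7*4^i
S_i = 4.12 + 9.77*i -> [4.12, 13.89, 23.66, 33.43, 43.2]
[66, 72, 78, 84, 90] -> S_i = 66 + 6*i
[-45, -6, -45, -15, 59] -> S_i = Random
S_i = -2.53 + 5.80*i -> [-2.53, 3.27, 9.07, 14.87, 20.67]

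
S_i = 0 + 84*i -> [0, 84, 168, 252, 336]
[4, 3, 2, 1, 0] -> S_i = 4 + -1*i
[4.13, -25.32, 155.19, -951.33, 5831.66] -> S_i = 4.13*(-6.13)^i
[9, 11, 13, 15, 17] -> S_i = 9 + 2*i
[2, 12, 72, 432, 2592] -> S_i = 2*6^i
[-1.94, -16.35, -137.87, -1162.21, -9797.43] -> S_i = -1.94*8.43^i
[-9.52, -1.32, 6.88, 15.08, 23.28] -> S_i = -9.52 + 8.20*i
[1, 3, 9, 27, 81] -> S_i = 1*3^i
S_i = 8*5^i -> [8, 40, 200, 1000, 5000]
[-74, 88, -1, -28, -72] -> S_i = Random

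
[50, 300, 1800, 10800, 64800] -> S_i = 50*6^i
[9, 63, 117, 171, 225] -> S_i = 9 + 54*i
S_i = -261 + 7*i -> [-261, -254, -247, -240, -233]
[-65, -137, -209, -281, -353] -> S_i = -65 + -72*i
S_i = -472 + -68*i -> [-472, -540, -608, -676, -744]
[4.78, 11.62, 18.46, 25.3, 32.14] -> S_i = 4.78 + 6.84*i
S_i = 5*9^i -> [5, 45, 405, 3645, 32805]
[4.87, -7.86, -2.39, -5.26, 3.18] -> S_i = Random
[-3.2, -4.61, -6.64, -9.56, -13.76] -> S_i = -3.20*1.44^i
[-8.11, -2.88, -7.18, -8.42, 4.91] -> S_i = Random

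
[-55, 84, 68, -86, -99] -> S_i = Random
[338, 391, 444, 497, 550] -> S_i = 338 + 53*i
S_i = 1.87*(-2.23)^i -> [1.87, -4.17, 9.3, -20.74, 46.24]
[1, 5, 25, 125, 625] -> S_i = 1*5^i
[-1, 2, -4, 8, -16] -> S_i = -1*-2^i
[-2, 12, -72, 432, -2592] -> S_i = -2*-6^i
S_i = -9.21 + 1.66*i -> [-9.21, -7.55, -5.89, -4.23, -2.57]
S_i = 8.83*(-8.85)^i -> [8.83, -78.15, 691.59, -6120.55, 54166.88]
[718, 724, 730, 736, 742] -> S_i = 718 + 6*i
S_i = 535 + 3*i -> [535, 538, 541, 544, 547]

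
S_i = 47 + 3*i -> [47, 50, 53, 56, 59]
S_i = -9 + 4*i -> [-9, -5, -1, 3, 7]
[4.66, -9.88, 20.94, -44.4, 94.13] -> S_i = 4.66*(-2.12)^i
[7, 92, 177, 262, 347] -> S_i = 7 + 85*i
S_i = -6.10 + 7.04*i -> [-6.1, 0.94, 7.98, 15.02, 22.06]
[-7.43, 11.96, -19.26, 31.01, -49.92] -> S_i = -7.43*(-1.61)^i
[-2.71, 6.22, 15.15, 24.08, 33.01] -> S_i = -2.71 + 8.93*i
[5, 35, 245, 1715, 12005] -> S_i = 5*7^i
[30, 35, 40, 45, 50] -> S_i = 30 + 5*i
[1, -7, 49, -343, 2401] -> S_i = 1*-7^i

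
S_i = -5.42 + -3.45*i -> [-5.42, -8.87, -12.32, -15.77, -19.22]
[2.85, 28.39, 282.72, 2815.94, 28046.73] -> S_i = 2.85*9.96^i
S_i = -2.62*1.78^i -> [-2.62, -4.66, -8.3, -14.78, -26.3]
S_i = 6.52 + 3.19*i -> [6.52, 9.71, 12.9, 16.09, 19.28]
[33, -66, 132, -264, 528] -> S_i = 33*-2^i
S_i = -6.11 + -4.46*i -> [-6.11, -10.57, -15.03, -19.49, -23.95]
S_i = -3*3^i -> [-3, -9, -27, -81, -243]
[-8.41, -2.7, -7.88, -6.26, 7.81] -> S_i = Random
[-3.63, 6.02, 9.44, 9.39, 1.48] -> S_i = Random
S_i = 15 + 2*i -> [15, 17, 19, 21, 23]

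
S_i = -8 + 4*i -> [-8, -4, 0, 4, 8]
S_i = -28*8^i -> [-28, -224, -1792, -14336, -114688]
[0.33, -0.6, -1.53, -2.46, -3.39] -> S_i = 0.33 + -0.93*i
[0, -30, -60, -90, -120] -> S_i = 0 + -30*i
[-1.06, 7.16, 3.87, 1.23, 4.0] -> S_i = Random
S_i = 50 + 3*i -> [50, 53, 56, 59, 62]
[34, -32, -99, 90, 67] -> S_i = Random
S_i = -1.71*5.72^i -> [-1.71, -9.78, -55.95, -320.03, -1830.54]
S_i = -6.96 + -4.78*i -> [-6.96, -11.74, -16.52, -21.3, -26.08]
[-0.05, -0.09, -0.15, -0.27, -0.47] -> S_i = -0.05*1.75^i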